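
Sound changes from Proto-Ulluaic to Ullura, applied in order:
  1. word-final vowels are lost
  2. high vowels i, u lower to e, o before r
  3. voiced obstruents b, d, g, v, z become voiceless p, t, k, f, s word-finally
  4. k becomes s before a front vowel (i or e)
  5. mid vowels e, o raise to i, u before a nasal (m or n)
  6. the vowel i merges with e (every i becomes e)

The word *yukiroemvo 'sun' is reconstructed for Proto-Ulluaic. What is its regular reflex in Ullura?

yuseroemf

Ullura: start from *yukiroemvo.
  rule 1 (apocope): yukiroemvo → yukiroemv
  rule 2 (pre-rhotic lowering): yukiroemv → yukeroemv
  rule 3 (final devoicing): yukeroemv → yukeroemf
  rule 4 (palatalisation): yukeroemf → yuseroemf
  rule 5 (pre-nasal raising): yuseroemf → yuseroimf
  rule 6 (vowel merger): yuseroimf → yuseroemf
  ⇒ Ullura yuseroemf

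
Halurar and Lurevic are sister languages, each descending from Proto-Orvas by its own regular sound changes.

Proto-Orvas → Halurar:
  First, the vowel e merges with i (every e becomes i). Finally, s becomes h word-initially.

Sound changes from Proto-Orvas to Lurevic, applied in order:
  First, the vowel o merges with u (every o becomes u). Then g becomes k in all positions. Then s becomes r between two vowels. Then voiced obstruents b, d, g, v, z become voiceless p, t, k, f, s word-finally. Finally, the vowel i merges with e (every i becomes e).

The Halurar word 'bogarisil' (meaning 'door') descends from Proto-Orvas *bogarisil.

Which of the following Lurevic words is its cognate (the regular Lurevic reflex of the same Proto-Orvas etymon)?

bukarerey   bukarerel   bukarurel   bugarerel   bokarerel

bukarerel

Lurevic: *bogarisil
  bogarisil → bugarisil   [vowel merger]
  bugarisil → bukarisil   [unconditioned shift]
  bukarisil → bukariril   [rhotacism]
  bukariril (rule 4 does not apply)
  bukariril → bukarerel   [vowel merger]
  giving Lurevic bukarerel.
Only 'bukarerel' matches the regular Lurevic development of *bogarisil.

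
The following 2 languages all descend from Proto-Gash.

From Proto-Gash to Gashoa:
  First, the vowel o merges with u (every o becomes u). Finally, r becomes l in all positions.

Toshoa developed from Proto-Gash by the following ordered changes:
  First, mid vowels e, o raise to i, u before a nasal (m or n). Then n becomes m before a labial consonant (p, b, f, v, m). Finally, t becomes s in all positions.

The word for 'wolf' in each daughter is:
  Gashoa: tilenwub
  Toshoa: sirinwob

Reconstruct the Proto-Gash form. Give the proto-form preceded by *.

*tirenwob

Position 3: Gashoa has l, Toshoa has r. Toshoa preserves r here (none of its changes turn any other segment into r), so the proto-segment is *r.
Position 1: Gashoa has t, Toshoa has s. Gashoa preserves t here (none of its changes turn any other segment into t), so the proto-segment is *t.
Position 4: Gashoa has e, Toshoa has i. Gashoa preserves e here (none of its changes turn any other segment into e), so the proto-segment is *e.
This points to *tirenwob. Verify forward in each daughter:
Gashoa: *tirenwob > tirenwub > tilenwub  (by vowel merger, unconditioned shift)
Toshoa: *tirenwob
  tirenwob → tirinwob   [pre-nasal raising]
  tirinwob (rule 2 does not apply)
  tirinwob → sirinwob   [unconditioned shift]
  giving Toshoa sirinwob.
Only *tirenwob yields all of Gashoa tilenwub, Toshoa sirinwob.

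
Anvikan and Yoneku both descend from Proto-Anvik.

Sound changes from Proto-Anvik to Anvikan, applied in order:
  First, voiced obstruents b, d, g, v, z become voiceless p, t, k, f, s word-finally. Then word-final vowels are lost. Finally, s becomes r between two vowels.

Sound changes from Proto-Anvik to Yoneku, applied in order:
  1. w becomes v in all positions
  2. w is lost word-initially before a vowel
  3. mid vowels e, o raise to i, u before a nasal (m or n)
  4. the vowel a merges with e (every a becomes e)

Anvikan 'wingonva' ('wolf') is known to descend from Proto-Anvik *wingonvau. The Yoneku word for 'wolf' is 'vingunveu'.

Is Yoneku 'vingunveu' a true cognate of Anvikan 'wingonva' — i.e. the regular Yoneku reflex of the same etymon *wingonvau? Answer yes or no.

yes

Derive the expected Yoneku reflex of *wingonvau:
Yoneku: start from *wingonvau.
  rule 1 (unconditioned shift): wingonvau → vingonvau
  rule 2: no change — vingonvau
  rule 3 (pre-nasal raising): vingonvau → vingunvau
  rule 4 (vowel merger): vingunvau → vingunveu
  ⇒ Yoneku vingunveu
Yoneku 'vingunveu' matches the regular reflex exactly, so the pair is cognate.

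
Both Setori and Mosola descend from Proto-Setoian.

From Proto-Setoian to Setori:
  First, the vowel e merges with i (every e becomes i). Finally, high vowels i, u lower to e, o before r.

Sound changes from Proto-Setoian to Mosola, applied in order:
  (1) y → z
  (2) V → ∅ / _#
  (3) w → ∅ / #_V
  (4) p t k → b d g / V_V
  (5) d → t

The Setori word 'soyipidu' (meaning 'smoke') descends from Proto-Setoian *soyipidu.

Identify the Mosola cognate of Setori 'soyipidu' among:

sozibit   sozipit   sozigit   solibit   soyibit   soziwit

sozibit

Mosola: *soyipidu > sozipidu > sozipid > sozibid > sozibit  (by unconditioned shift, apocope, intervocalic voicing, unconditioned shift)
The other candidates each miss or misapply at least one Mosola change.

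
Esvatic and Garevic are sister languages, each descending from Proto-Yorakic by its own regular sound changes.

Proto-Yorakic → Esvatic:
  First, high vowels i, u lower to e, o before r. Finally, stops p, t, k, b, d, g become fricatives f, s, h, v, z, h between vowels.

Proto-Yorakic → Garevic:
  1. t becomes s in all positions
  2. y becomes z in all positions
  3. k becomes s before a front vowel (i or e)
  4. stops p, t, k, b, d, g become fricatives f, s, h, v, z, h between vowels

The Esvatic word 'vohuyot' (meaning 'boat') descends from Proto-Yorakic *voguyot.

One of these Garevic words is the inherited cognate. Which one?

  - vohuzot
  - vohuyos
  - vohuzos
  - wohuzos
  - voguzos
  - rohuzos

Garevic: start from *voguyot.
  rule 1 (unconditioned shift): voguyot → voguyos
  rule 2 (unconditioned shift): voguyos → voguzos
  rule 3: no change — voguzos
  rule 4 (intervocalic lenition): voguzos → vohuzos
  ⇒ Garevic vohuzos

vohuzos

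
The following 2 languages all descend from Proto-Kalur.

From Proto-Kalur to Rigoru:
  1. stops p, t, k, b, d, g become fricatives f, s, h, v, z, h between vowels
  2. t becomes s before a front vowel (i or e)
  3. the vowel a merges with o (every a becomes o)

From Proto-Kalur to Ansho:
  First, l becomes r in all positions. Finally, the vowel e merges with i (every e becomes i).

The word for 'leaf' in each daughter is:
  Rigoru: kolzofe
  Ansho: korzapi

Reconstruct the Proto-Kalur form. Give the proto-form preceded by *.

*kolzape

Position 7: Rigoru has e, Ansho has i. Rigoru preserves e here (none of its changes turn any other segment into e), so the proto-segment is *e.
Position 6: Rigoru has f, Ansho has p. Ansho preserves p here (none of its changes turn any other segment into p), so the proto-segment is *p.
Position 5: Rigoru has o, Ansho has a. Ansho preserves a here (none of its changes turn any other segment into a), so the proto-segment is *a.
This points to *kolzape. Verify forward in each daughter:
Rigoru: *kolzape
  kolzape → kolzafe   [intervocalic lenition]
  kolzafe (rule 2 does not apply)
  kolzafe → kolzofe   [vowel merger]
  giving Rigoru kolzofe.
Ansho: start from *kolzape.
  rule 1 (unconditioned shift): kolzape → korzape
  rule 2 (vowel merger): korzape → korzapi
  ⇒ Ansho korzapi
Only *kolzape yields all of Rigoru kolzofe, Ansho korzapi.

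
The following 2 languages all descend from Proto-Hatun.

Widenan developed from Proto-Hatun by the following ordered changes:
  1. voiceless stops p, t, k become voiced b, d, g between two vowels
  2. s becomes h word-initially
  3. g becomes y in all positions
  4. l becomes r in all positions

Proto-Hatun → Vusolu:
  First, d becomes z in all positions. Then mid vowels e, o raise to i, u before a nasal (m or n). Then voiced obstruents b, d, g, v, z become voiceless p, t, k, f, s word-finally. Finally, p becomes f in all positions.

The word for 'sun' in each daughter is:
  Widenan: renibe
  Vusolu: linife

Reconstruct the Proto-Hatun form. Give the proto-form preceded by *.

Position 1: Widenan has r, Vusolu has l. Vusolu preserves l here (none of its changes turn any other segment into l), so the proto-segment is *l.
Position 5: Widenan has b, Vusolu has f. Taking the neighbouring segments as reconstructed: Widenan b could go back to *p or *b; Vusolu f could go back to *p or *f — the one source consistent with every daughter is *p.
Position 2: Widenan has e, Vusolu has i. Widenan preserves e here (none of its changes turn any other segment into e), so the proto-segment is *e.
The remaining positions agree across the daughters. Check the candidate against every language:
Widenan: *lenipe > lenibe > renibe  (by intervocalic voicing, unconditioned shift)
Vusolu: start from *lenipe.
  rule 1: no change — lenipe
  rule 2 (pre-nasal raising): lenipe → linipe
  rule 3: no change — linipe
  rule 4 (unconditioned shift): linipe → linife
  ⇒ Vusolu linife
Only *lenipe yields all of Widenan renibe, Vusolu linife.

*lenipe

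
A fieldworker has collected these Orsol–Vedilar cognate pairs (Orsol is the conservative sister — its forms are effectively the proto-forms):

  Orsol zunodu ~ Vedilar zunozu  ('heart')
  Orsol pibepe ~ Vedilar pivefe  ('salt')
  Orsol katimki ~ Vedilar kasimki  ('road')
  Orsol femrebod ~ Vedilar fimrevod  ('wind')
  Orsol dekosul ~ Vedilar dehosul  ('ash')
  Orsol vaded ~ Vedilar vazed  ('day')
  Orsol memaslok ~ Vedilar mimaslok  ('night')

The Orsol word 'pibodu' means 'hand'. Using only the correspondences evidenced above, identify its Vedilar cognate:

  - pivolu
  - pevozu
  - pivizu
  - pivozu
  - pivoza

femrebod ~ fimrevod — Orsol b corresponds to Vedilar v between vowels (before a back vowel).
zunodu ~ zunozu — Orsol d corresponds to Vedilar z between vowels (before a back vowel).
Applying these to Orsol 'pibodu':
  pibodu → pivodu   (b→v between vowels (before a back vowel))
  pivodu → pivozu   (d→z between vowels (before a back vowel))
So the Vedilar cognate is 'pivozu'.

pivozu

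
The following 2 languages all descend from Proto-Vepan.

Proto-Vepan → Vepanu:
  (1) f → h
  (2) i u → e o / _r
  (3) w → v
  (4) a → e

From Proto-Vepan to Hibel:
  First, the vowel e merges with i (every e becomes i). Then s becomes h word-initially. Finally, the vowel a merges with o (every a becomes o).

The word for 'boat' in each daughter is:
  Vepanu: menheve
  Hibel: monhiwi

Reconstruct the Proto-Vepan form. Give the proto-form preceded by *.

Position 7: Vepanu has e, Hibel has i. Taking the neighbouring segments as reconstructed: Vepanu e could go back to *a or *e; Hibel i could go back to *e or *i — the one source consistent with every daughter is *e.
Position 6: Vepanu has v, Hibel has w. Hibel preserves w here (none of its changes turn any other segment into w), so the proto-segment is *w.
Position 2: Vepanu has e, Hibel has o. Taking the neighbouring segments as reconstructed: Vepanu e could go back to *a or *e; Hibel o could go back to *a or *o — the one source consistent with every daughter is *a.
This points to *manhewe. Verify forward in each daughter:
Vepanu: *manhewe
  manhewe (rule 1 does not apply)
  manhewe (rule 2 does not apply)
  manhewe → manheve   [unconditioned shift]
  manheve → menheve   [vowel merger]
  giving Vepanu menheve.
Hibel: *manhewe > manhiwi > monhiwi  (by vowel merger, vowel merger)
*manhewe is the unique common source.

*manhewe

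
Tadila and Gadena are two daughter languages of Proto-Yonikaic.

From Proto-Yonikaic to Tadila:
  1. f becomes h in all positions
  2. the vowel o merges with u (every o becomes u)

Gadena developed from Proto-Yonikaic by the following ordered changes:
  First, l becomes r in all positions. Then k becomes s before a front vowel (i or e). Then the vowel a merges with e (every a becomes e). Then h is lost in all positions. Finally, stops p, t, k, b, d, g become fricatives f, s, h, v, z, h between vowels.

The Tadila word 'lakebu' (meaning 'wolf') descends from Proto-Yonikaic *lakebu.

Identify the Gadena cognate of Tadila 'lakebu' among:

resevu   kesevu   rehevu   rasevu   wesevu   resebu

resevu

Gadena: start from *lakebu.
  rule 1 (unconditioned shift): lakebu → rakebu
  rule 2 (palatalisation): rakebu → rasebu
  rule 3 (vowel merger): rasebu → resebu
  rule 4: no change — resebu
  rule 5 (intervocalic lenition): resebu → resevu
  ⇒ Gadena resevu
Among the options, 'resevu' alone shows every Gadena change applied in order.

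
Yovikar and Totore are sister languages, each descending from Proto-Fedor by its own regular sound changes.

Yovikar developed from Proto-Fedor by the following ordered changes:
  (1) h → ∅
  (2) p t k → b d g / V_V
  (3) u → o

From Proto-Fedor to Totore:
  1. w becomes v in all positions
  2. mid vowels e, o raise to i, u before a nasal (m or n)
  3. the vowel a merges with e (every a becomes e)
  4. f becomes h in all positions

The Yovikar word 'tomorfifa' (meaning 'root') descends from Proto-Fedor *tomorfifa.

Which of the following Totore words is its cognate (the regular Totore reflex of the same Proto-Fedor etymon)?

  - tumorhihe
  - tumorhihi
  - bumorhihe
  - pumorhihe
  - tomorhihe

tumorhihe

Totore: *tomorfifa
  tomorfifa (rule 1 does not apply)
  tomorfifa → tumorfifa   [pre-nasal raising]
  tumorfifa → tumorfife   [vowel merger]
  tumorfife → tumorhihe   [unconditioned shift]
  giving Totore tumorhihe.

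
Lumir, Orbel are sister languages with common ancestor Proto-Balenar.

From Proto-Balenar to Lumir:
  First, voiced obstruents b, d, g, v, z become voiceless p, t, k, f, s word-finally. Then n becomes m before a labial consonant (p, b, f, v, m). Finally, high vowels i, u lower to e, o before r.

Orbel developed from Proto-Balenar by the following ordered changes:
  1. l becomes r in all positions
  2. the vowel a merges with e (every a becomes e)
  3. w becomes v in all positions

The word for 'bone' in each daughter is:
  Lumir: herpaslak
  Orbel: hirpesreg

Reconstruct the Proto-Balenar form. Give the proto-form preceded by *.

*hirpaslag

Position 9: Lumir has k, Orbel has g. Orbel preserves g here (none of its changes turn any other segment into g), so the proto-segment is *g.
Position 7: Lumir has l, Orbel has r. Lumir preserves l here (none of its changes turn any other segment into l), so the proto-segment is *l.
Position 8: Lumir has a, Orbel has e. Lumir preserves a here (none of its changes turn any other segment into a), so the proto-segment is *a.
This points to *hirpaslag. Verify forward in each daughter:
Lumir: *hirpaslag
  hirpaslag → hirpaslak   [final devoicing]
  hirpaslak (rule 2 does not apply)
  hirpaslak → herpaslak   [pre-rhotic lowering]
  giving Lumir herpaslak.
Orbel: *hirpaslag
  hirpaslag → hirpasrag   [unconditioned shift]
  hirpasrag → hirpesreg   [vowel merger]
  hirpesreg (rule 3 does not apply)
  giving Orbel hirpesreg.
Only *hirpaslag yields all of Lumir herpaslak, Orbel hirpesreg.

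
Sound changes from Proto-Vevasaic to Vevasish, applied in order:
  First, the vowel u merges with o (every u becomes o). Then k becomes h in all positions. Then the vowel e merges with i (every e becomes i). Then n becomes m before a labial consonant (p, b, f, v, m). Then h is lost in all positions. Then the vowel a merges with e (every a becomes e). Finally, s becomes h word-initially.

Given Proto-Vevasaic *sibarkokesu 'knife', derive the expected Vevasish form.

Vevasish: *sibarkokesu > sibarkokeso > sibarhoheso > sibarhohiso > sibaroiso > siberoiso > hiberoiso  (by vowel merger, unconditioned shift, vowel merger, h-loss, vowel merger, debuccalisation)

hiberoiso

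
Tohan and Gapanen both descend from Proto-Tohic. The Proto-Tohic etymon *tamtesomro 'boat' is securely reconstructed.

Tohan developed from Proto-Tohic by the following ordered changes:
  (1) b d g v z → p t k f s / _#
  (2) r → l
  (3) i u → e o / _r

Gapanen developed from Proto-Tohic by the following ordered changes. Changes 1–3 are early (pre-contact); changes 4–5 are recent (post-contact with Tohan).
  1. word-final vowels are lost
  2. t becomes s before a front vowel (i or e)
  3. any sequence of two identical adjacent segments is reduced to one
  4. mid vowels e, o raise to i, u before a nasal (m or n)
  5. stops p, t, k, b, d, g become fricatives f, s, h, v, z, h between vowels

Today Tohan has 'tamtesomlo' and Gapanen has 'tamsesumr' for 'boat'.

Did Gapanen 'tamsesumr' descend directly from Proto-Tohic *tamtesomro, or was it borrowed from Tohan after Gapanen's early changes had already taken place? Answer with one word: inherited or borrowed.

If inherited, *tamtesomro would pass through all of Gapanen's changes:
Gapanen: start from *tamtesomro.
  rule 1 (apocope): tamtesomro → tamtesomr
  rule 2 (palatalisation): tamtesomr → tamsesomr
  rule 3: no change — tamsesomr
  rule 4 (pre-nasal raising): tamsesomr → tamsesumr
  rule 5: no change — tamsesumr
  ⇒ Gapanen tamsesumr
If borrowed from Tohan 'tamtesomlo' after the early changes, it would undergo only the recent ones:
  rule 4 (pre-nasal raising): tamtesomlo → tamtesumlo
  rule 5 (intervocalic lenition): no change (tamtesumlo)
  ⇒ as a loan: tamtesumlo
Gapanen 'tamsesumr' matches the inherited outcome exactly, so it is an inherited cognate, not a loan.

inherited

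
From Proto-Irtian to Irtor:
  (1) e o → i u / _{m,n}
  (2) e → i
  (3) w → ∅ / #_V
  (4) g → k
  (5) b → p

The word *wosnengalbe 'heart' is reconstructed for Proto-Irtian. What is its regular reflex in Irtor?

osninkalpi

Irtor: start from *wosnengalbe.
  rule 1 (pre-nasal raising): wosnengalbe → wosningalbe
  rule 2 (vowel merger): wosningalbe → wosningalbi
  rule 3 (glide loss): wosningalbi → osningalbi
  rule 4 (unconditioned shift): osningalbi → osninkalbi
  rule 5 (unconditioned shift): osninkalbi → osninkalpi
  ⇒ Irtor osninkalpi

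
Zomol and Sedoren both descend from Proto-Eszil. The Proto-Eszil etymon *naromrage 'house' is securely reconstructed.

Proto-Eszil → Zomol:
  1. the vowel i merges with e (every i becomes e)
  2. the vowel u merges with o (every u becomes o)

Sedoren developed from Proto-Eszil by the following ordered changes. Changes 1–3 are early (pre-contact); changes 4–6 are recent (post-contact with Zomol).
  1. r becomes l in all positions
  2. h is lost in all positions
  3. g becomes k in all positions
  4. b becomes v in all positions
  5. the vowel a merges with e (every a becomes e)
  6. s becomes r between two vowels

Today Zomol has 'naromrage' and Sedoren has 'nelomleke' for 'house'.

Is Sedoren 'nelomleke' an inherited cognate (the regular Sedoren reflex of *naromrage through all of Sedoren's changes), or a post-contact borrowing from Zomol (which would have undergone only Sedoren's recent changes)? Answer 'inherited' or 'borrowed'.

inherited

If inherited, *naromrage would pass through all of Sedoren's changes:
Sedoren: *naromrage > nalomlage > nalomlake > nelomleke  (by unconditioned shift, unconditioned shift, vowel merger)
If borrowed from Zomol 'naromrage' after the early changes, it would undergo only the recent ones:
  rule 4 (unconditioned shift): no change (naromrage)
  rule 5 (vowel merger): naromrage → neromrege
  rule 6 (rhotacism): no change (neromrege)
  ⇒ as a loan: neromrege
Sedoren 'nelomleke' matches the inherited outcome exactly, so it is an inherited cognate, not a loan.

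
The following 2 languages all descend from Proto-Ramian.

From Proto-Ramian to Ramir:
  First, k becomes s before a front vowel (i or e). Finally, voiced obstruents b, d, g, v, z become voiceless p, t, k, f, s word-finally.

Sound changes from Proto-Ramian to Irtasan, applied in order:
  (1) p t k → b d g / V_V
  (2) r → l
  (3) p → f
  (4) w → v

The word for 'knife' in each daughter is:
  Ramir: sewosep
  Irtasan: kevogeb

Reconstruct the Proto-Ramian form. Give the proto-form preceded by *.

Position 5: Ramir has s, Irtasan has g. Taking the neighbouring segments as reconstructed: Ramir s could go back to *k or *s; Irtasan g could go back to *k or *g — the one source consistent with every daughter is *k.
Position 3: Ramir has w, Irtasan has v. Ramir preserves w here (none of its changes turn any other segment into w), so the proto-segment is *w.
Verify the candidate proto-form against each daughter:
Ramir: start from *kewokeb.
  rule 1 (palatalisation): kewokeb → sewoseb
  rule 2 (final devoicing): sewoseb → sewosep
  ⇒ Ramir sewosep
Irtasan: *kewokeb > kewogeb > kevogeb  (by intervocalic voicing, unconditioned shift)
*kewokeb is the unique common source.

*kewokeb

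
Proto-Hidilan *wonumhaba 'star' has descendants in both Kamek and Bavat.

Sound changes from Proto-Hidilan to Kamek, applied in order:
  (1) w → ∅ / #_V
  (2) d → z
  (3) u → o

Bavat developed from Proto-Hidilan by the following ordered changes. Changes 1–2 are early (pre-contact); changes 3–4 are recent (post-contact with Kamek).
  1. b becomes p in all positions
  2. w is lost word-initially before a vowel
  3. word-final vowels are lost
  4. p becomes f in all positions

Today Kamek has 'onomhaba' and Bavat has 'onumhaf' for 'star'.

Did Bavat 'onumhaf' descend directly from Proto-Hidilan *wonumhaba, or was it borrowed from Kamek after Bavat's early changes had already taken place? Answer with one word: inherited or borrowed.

inherited

If inherited, *wonumhaba would pass through all of Bavat's changes:
Bavat: *wonumhaba
  wonumhaba → wonumhapa   [unconditioned shift]
  wonumhapa → onumhapa   [glide loss]
  onumhapa → onumhap   [apocope]
  onumhap → onumhaf   [unconditioned shift]
  giving Bavat onumhaf.
If borrowed from Kamek 'onomhaba' after the early changes, it would undergo only the recent ones:
  rule 3 (apocope): onomhaba → onomhab
  rule 4 (unconditioned shift): no change (onomhab)
  ⇒ as a loan: onomhab
Bavat 'onumhaf' matches the inherited outcome exactly, so it is an inherited cognate, not a loan.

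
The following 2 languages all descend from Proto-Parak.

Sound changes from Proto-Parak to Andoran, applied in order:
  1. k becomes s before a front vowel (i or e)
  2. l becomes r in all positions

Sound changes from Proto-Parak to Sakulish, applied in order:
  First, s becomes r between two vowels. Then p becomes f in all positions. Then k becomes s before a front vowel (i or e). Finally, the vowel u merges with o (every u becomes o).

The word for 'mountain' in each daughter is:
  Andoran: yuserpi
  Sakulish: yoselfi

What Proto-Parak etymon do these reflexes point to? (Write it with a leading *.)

Position 5: Andoran has r, Sakulish has l. Sakulish preserves l here (none of its changes turn any other segment into l), so the proto-segment is *l.
Position 6: Andoran has p, Sakulish has f. Andoran preserves p here (none of its changes turn any other segment into p), so the proto-segment is *p.
Position 3: Andoran has s, Sakulish has s. Taking the neighbouring segments as reconstructed: Andoran s could go back to *k or *s; Sakulish s can only go back to *k — the one source consistent with every daughter is *k.
This points to *yukelpi. Verify forward in each daughter:
Andoran: *yukelpi
  yukelpi → yuselpi   [palatalisation]
  yuselpi → yuserpi   [unconditioned shift]
  giving Andoran yuserpi.
Sakulish: *yukelpi > yukelfi > yuselfi > yoselfi  (by unconditioned shift, palatalisation, vowel merger)
Only *yukelpi yields all of Andoran yuserpi, Sakulish yoselfi.

*yukelpi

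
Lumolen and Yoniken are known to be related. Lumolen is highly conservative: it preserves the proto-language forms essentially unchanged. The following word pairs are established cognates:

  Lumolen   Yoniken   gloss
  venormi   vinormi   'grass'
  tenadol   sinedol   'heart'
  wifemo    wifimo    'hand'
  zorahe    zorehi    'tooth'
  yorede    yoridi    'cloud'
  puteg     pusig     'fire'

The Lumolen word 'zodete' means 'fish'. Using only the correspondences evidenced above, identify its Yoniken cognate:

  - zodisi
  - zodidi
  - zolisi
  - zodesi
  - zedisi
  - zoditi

yorede ~ yoridi, puteg ~ pusig — Lumolen e corresponds to Yoniken i after a consonant, before a consonant other than r, m, n, p, b, f, v.
puteg ~ pusig — Lumolen t corresponds to Yoniken s between vowels (before a front vowel).
zorahe ~ zorehi, yorede ~ yoridi — Lumolen e corresponds to Yoniken i word-finally.
Applying these to Lumolen 'zodete':
  zodete → zodite   (e→i after a consonant, before a consonant other than r, m, n, p, b, f, v)
  zodite → zodise   (t→s between vowels (before a front vowel))
  zodise → zodisi   (e→i word-finally)
So the Yoniken cognate is 'zodisi'.

zodisi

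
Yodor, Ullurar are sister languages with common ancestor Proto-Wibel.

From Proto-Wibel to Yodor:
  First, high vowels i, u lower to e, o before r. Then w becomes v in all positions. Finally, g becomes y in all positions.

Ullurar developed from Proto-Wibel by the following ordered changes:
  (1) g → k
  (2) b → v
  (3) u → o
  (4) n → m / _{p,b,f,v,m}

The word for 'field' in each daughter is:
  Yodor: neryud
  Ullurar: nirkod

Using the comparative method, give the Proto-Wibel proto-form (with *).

*nirgud

Position 5: Yodor has u, Ullurar has o. Yodor preserves u here (none of its changes turn any other segment into u), so the proto-segment is *u.
Position 2: Yodor has e, Ullurar has i. Ullurar preserves i here (none of its changes turn any other segment into i), so the proto-segment is *i.
Position 4: Yodor has y, Ullurar has k. Taking the neighbouring segments as reconstructed: Yodor y could go back to *g or *y; Ullurar k could go back to *k or *g — the one source consistent with every daughter is *g.
The remaining positions agree across the daughters. Check the candidate against every language:
Yodor: start from *nirgud.
  rule 1 (pre-rhotic lowering): nirgud → nergud
  rule 2: no change — nergud
  rule 3 (unconditioned shift): nergud → neryud
  ⇒ Yodor neryud
Ullurar: start from *nirgud.
  rule 1 (unconditioned shift): nirgud → nirkud
  rule 2: no change — nirkud
  rule 3 (vowel merger): nirkud → nirkod
  rule 4: no change — nirkod
  ⇒ Ullurar nirkod
No other proto-form is consistent with every reflex, so the reconstruction is *nirgud.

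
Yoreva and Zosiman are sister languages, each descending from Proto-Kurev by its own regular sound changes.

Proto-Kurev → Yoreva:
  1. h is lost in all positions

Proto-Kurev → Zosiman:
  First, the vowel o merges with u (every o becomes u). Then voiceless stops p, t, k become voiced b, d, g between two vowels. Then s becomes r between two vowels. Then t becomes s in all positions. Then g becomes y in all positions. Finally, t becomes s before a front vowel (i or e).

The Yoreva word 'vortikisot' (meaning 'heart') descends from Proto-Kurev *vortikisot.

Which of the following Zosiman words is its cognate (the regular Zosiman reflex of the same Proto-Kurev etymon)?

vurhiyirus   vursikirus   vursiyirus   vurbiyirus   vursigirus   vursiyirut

vursiyirus

Zosiman: *vortikisot > vurtikisut > vurtigisut > vurtigirut > vursigirus > vursiyirus  (by vowel merger, intervocalic voicing, rhotacism, unconditioned shift, unconditioned shift)
The other candidates each miss or misapply at least one Zosiman change.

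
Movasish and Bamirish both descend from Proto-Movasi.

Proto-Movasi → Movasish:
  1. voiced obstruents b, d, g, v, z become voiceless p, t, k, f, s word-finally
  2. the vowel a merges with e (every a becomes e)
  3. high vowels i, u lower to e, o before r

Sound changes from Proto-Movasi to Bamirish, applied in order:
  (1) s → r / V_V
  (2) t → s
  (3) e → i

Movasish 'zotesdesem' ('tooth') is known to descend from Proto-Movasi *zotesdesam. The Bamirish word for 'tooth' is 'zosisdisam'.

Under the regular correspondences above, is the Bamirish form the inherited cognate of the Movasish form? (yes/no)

Derive the expected Bamirish reflex of *zotesdesam:
Bamirish: *zotesdesam > zotesderam > zosesderam > zosisdiram  (by rhotacism, unconditioned shift, vowel merger)
The regular Bamirish reflex would be 'zosisdiram', but the attested form is 'zosisdisam'. The correspondence is irregular, so they are not cognates (the Bamirish form has a different source).

no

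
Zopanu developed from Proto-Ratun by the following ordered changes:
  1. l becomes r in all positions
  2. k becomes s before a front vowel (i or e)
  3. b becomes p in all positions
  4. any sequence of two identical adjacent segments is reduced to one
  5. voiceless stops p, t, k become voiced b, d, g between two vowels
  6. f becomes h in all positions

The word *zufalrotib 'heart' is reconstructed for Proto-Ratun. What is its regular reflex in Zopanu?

zuharodip

Zopanu: *zufalrotib > zufarrotib > zufarrotip > zufarotip > zufarodip > zuharodip  (by unconditioned shift, unconditioned shift, degemination, intervocalic voicing, unconditioned shift)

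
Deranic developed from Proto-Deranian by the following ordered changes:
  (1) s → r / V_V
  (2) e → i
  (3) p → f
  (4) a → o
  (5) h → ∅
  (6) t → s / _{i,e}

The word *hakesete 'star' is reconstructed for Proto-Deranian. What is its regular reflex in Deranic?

Deranic: *hakesete
  hakesete → hakerete   [rhotacism]
  hakerete → hakiriti   [vowel merger]
  hakiriti (rule 3 does not apply)
  hakiriti → hokiriti   [vowel merger]
  hokiriti → okiriti   [h-loss]
  okiriti → okirisi   [palatalisation]
  giving Deranic okirisi.

okirisi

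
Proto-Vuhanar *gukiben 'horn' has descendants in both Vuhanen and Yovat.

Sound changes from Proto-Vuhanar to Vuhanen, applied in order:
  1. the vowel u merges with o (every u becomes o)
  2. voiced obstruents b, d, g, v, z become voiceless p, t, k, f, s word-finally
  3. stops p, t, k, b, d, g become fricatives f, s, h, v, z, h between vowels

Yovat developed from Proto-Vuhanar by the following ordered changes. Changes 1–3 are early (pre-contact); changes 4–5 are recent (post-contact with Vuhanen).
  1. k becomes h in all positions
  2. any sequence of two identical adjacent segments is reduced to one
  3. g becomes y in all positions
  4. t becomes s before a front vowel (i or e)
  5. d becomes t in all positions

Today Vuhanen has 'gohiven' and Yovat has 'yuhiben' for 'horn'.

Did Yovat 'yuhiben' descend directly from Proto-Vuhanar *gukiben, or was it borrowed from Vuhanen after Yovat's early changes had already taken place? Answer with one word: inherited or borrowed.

inherited

If inherited, *gukiben would pass through all of Yovat's changes:
Yovat: *gukiben > guhiben > yuhiben  (by unconditioned shift, unconditioned shift)
If borrowed from Vuhanen 'gohiven' after the early changes, it would undergo only the recent ones:
  rule 4 (palatalisation): no change (gohiven)
  rule 5 (unconditioned shift): no change (gohiven)
  ⇒ as a loan: gohiven
Yovat 'yuhiben' matches the inherited outcome exactly, so it is an inherited cognate, not a loan.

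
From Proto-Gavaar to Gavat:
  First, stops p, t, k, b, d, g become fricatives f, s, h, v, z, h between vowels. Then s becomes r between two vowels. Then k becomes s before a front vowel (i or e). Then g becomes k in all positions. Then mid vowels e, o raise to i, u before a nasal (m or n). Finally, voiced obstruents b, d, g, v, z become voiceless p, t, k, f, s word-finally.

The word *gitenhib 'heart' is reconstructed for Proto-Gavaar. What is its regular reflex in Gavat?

kirinhip

Gavat: *gitenhib > gisenhib > girenhib > kirenhib > kirinhib > kirinhip  (by intervocalic lenition, rhotacism, unconditioned shift, pre-nasal raising, final devoicing)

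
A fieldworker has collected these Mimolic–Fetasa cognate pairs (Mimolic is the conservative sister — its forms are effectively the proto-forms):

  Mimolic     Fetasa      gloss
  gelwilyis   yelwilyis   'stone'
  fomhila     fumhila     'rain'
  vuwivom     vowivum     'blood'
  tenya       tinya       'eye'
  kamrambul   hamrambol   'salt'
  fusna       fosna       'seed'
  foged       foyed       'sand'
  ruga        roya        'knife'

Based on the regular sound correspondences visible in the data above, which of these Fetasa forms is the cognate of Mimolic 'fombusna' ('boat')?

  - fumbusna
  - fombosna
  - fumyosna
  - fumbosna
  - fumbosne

fomhila ~ fumhila, vuwivom ~ vowivum — Mimolic o corresponds to Fetasa u after a consonant, before a nasal.
vuwivom ~ vowivum, kamrambul ~ hamrambol — Mimolic u corresponds to Fetasa o after a consonant, before a consonant other than r, m, n, p, b, f, v.
Applying these to Mimolic 'fombusna':
  fombusna → fumbusna   (o→u after a consonant, before a nasal)
  fumbusna → fumbosna   (u→o after a consonant, before a consonant other than r, m, n, p, b, f, v)
So the Fetasa cognate is 'fumbosna'.

fumbosna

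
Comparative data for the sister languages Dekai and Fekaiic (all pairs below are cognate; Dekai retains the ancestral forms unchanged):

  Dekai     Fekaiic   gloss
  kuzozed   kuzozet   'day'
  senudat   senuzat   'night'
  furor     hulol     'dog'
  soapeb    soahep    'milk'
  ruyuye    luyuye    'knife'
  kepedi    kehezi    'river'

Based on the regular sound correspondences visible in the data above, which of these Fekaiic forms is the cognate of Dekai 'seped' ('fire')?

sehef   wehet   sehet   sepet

sehet

soapeb ~ soahep, kepedi ~ kehezi — Dekai p corresponds to Fekaiic h between vowels (before a front vowel).
kuzozed ~ kuzozet — Dekai d corresponds to Fekaiic t word-finally.
Applying these to Dekai 'seped':
  seped → sehed   (p→h between vowels (before a front vowel))
  sehed → sehet   (d→t word-finally)
So the Fekaiic cognate is 'sehet'.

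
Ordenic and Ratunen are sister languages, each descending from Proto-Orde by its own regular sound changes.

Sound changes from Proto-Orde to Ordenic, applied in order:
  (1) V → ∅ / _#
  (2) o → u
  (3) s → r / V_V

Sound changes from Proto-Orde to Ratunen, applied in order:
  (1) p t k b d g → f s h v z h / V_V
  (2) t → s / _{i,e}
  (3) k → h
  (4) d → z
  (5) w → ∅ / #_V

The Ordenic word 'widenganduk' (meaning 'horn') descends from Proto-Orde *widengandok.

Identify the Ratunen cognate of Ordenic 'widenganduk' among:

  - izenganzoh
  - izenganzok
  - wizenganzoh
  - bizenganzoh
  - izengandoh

izenganzoh

Ratunen: *widengandok
  widengandok → wizengandok   [intervocalic lenition]
  wizengandok (rule 2 does not apply)
  wizengandok → wizengandoh   [unconditioned shift]
  wizengandoh → wizenganzoh   [unconditioned shift]
  wizenganzoh → izenganzoh   [glide loss]
  giving Ratunen izenganzoh.
The other candidates each miss or misapply at least one Ratunen change.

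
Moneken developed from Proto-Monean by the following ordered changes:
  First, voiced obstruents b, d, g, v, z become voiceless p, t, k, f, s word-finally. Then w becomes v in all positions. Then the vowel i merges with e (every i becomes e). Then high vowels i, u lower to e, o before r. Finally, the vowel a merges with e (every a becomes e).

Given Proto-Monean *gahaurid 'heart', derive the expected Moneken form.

Moneken: start from *gahaurid.
  rule 1 (final devoicing): gahaurid → gahaurit
  rule 2: no change — gahaurit
  rule 3 (vowel merger): gahaurit → gahauret
  rule 4 (pre-rhotic lowering): gahauret → gahaoret
  rule 5 (vowel merger): gahaoret → geheoret
  ⇒ Moneken geheoret

geheoret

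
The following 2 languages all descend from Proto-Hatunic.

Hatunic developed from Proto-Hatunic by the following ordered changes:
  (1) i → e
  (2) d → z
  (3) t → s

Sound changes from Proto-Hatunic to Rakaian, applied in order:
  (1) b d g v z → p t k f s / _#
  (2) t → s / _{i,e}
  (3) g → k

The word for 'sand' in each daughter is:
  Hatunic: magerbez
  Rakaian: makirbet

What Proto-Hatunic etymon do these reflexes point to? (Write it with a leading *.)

Position 3: Hatunic has g, Rakaian has k. Hatunic preserves g here (none of its changes turn any other segment into g), so the proto-segment is *g.
Position 8: Hatunic has z, Rakaian has t. Taking the neighbouring segments as reconstructed: Hatunic z could go back to *d or *z; Rakaian t could go back to *t or *d — the one source consistent with every daughter is *d.
This points to *magirbed. Verify forward in each daughter:
Hatunic: *magirbed
  magirbed → magerbed   [vowel merger]
  magerbed → magerbez   [unconditioned shift]
  magerbez (rule 3 does not apply)
  giving Hatunic magerbez.
Rakaian: *magirbed > magirbet > makirbet  (by final devoicing, unconditioned shift)
*magirbed is the unique common source.

*magirbed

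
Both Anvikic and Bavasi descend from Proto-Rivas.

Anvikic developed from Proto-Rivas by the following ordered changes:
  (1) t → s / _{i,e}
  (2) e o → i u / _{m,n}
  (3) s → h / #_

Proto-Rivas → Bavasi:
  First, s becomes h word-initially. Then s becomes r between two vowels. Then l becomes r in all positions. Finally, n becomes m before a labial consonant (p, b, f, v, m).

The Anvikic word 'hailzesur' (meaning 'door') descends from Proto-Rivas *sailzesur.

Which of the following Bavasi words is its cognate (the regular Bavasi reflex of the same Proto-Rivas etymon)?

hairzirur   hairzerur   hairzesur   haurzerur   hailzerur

hairzerur

Bavasi: *sailzesur
  sailzesur → hailzesur   [debuccalisation]
  hailzesur → hailzerur   [rhotacism]
  hailzerur → hairzerur   [unconditioned shift]
  hairzerur (rule 4 does not apply)
  giving Bavasi hairzerur.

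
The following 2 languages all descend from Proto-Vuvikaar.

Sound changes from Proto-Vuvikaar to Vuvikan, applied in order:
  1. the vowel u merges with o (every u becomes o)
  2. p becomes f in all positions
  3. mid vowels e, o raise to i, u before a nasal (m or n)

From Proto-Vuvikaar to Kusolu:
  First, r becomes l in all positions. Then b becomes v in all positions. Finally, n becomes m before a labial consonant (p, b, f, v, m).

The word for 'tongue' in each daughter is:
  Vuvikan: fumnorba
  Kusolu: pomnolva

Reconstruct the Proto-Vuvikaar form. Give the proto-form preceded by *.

Position 1: Vuvikan has f, Kusolu has p. Kusolu preserves p here (none of its changes turn any other segment into p), so the proto-segment is *p.
Position 2: Vuvikan has u, Kusolu has o. Kusolu preserves o here (none of its changes turn any other segment into o), so the proto-segment is *o.
Position 7: Vuvikan has b, Kusolu has v. Vuvikan preserves b here (none of its changes turn any other segment into b), so the proto-segment is *b.
Continuing position by position gives *pomnorba; check it forward:
Vuvikan: start from *pomnorba.
  rule 1: no change — pomnorba
  rule 2 (unconditioned shift): pomnorba → fomnorba
  rule 3 (pre-nasal raising): fomnorba → fumnorba
  ⇒ Vuvikan fumnorba
Kusolu: *pomnorba > pomnolba > pomnolva  (by unconditioned shift, unconditioned shift)
No other proto-form is consistent with every reflex, so the reconstruction is *pomnorba.

*pomnorba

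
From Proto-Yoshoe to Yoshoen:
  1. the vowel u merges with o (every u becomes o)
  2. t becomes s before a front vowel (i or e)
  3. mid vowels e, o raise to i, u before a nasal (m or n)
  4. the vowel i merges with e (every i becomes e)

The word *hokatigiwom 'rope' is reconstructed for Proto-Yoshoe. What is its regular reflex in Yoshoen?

hokasegewum

Yoshoen: *hokatigiwom > hokasigiwom > hokasigiwum > hokasegewum  (by palatalisation, pre-nasal raising, vowel merger)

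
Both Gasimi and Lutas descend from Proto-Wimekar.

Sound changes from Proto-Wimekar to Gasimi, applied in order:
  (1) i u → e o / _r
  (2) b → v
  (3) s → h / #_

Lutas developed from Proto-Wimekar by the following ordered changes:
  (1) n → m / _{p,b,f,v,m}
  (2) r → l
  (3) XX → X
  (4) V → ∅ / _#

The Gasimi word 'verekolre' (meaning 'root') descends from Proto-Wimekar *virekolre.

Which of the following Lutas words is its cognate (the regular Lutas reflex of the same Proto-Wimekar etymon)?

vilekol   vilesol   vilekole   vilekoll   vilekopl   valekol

vilekol

Lutas: start from *virekolre.
  rule 1: no change — virekolre
  rule 2 (unconditioned shift): virekolre → vilekolle
  rule 3 (degemination): vilekolle → vilekole
  rule 4 (apocope): vilekole → vilekol
  ⇒ Lutas vilekol
Only 'vilekol' matches the regular Lutas development of *virekolre.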